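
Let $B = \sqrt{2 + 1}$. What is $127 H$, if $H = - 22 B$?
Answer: $- 2794 \sqrt{3} \approx -4839.4$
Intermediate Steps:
$B = \sqrt{3} \approx 1.732$
$H = - 22 \sqrt{3} \approx -38.105$
$127 H = 127 \left(- 22 \sqrt{3}\right) = - 2794 \sqrt{3}$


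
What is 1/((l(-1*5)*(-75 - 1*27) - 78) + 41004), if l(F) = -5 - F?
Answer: 1/40926 ≈ 2.4434e-5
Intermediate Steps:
1/((l(-1*5)*(-75 - 1*27) - 78) + 41004) = 1/(((-5 - (-1)*5)*(-75 - 1*27) - 78) + 41004) = 1/(((-5 - 1*(-5))*(-75 - 27) - 78) + 41004) = 1/(((-5 + 5)*(-102) - 78) + 41004) = 1/((0*(-102) - 78) + 41004) = 1/((0 - 78) + 41004) = 1/(-78 + 41004) = 1/40926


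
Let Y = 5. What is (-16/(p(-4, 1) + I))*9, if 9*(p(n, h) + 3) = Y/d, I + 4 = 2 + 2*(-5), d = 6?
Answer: 7776/805 ≈ 9.6596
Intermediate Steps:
I = -12 (I = -4 + (2 + 2*(-5)) = -4 + (2 - 10) = -4 - 8 = -12)
p(n, h) = -157/54 (p(n, h) = -3 + (5/6)/9 = -3 + (5*(⅙))/9 = -3 + (⅑)*(⅚) = -3 + 5/54 = -157/54)
(-16/(p(-4, 1) + I))*9 = (-16/(-157/54 - 12))*9 = (-16/(-805/54))*9 = -54/805*(-16)*9 = (864/805)*9 = 7776/805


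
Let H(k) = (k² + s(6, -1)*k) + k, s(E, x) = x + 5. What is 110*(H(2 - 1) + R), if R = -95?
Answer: -9790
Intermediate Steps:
s(E, x) = 5 + x
H(k) = k² + 5*k (H(k) = (k² + (5 - 1)*k) + k = (k² + 4*k) + k = k² + 5*k)
110*(H(2 - 1) + R) = 110*((2 - 1)*(5 + (2 - 1)) - 95) = 110*(1*(5 + 1) - 95) = 110*(1*6 - 95) = 110*(6 - 95) = 110*(-89) = -9790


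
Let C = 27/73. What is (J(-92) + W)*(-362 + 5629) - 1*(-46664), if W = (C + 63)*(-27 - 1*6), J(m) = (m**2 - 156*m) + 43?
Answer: 7988436555/73 ≈ 1.0943e+8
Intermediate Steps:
C = 27/73 (C = 27*(1/73) = 27/73 ≈ 0.36986)
J(m) = 43 + m**2 - 156*m
W = -152658/73 (W = (27/73 + 63)*(-27 - 1*6) = 4626*(-27 - 6)/73 = (4626/73)*(-33) = -152658/73 ≈ -2091.2)
(J(-92) + W)*(-362 + 5629) - 1*(-46664) = ((43 + (-92)**2 - 156*(-92)) - 152658/73)*(-362 + 5629) - 1*(-46664) = ((43 + 8464 + 14352) - 152658/73)*5267 + 46664 = (22859 - 152658/73)*5267 + 46664 = (1516049/73)*5267 + 46664 = 7985030083/73 + 46664 = 7988436555/73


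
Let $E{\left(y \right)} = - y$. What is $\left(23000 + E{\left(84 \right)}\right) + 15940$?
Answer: $38856$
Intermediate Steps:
$\left(23000 + E{\left(84 \right)}\right) + 15940 = \left(23000 - 84\right) + 15940 = 22916 + 15940 = 38856$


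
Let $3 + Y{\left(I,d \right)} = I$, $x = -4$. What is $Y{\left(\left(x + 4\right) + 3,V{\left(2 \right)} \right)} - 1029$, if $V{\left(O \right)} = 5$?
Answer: $-1029$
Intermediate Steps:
$Y{\left(I,d \right)} = -3 + I$
$Y{\left(\left(x + 4\right) + 3,V{\left(2 \right)} \right)} - 1029 = \left(-3 + \left(\left(-4 + 4\right) + 3\right)\right) - 1029 = \left(-3 + \left(0 + 3\right)\right) - 1029 = \left(-3 + 3\right) - 1029 = 0 - 1029 = -1029$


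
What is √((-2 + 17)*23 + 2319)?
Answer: 6*√74 ≈ 51.614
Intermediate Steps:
√((-2 + 17)*23 + 2319) = √(15*23 + 2319) = √(345 + 2319) = √2664 = 6*√74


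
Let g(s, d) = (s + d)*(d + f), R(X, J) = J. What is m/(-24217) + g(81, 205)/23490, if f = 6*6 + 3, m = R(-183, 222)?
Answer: 842372174/284428665 ≈ 2.9616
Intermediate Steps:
m = 222
f = 39 (f = 36 + 3 = 39)
g(s, d) = (39 + d)*(d + s) (g(s, d) = (s + d)*(d + 39) = (d + s)*(39 + d) = (39 + d)*(d + s))
m/(-24217) + g(81, 205)/23490 = 222/(-24217) + (205² + 39*205 + 39*81 + 205*81)/23490 = 222*(-1/24217) + (42025 + 7995 + 3159 + 16605)*(1/23490) = -222/24217 + 69784*(1/23490) = -222/24217 + 34892/11745 = 842372174/284428665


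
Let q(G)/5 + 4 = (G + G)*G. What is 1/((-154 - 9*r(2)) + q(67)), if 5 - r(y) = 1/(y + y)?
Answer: 4/178693 ≈ 2.2385e-5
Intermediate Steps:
r(y) = 5 - 1/(2*y) (r(y) = 5 - 1/(y + y) = 5 - 1/(2*y))
q(G) = -20 + 10*G² (q(G) = -20 + 5*((G + G)*G) = -20 + 5*((2*G)*G) = -20 + 5*(2*G²) = -20 + 10*G²)
1/((-154 - 9*r(2)) + q(67)) = 1/((-154 - 9*(5 - ½/2)) + (-20 + 10*67²)) = 1/((-154 - 9*(5 - ½*½)) + (-20 + 10*4489)) = 1/((-154 - 9*(5 - ¼)) + (-20 + 44890)) = 1/((-154 - 9*19/4) + 44870) = 1/((-154 - 171/4) + 44870) = 1/(-787/4 + 44870) = 1/(178693/4) = 4/178693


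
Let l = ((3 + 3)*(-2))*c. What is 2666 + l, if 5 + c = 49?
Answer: 2138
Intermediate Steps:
c = 44 (c = -5 + 49 = 44)
l = -528 (l = ((3 + 3)*(-2))*44 = (6*(-2))*44 = -12*44 = -528)
2666 + l = 2666 - 528 = 2138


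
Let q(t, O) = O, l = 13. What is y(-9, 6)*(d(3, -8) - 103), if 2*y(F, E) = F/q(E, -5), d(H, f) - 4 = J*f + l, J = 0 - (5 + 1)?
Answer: -171/5 ≈ -34.200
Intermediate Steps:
J = -6 (J = 0 - 1*6 = 0 - 6 = -6)
d(H, f) = 17 - 6*f (d(H, f) = 4 + (-6*f + 13) = 4 + (13 - 6*f) = 17 - 6*f)
y(F, E) = -F/10 (y(F, E) = (F/(-5))/2 = (F*(-⅕))/2 = (-F/5)/2 = -F/10)
y(-9, 6)*(d(3, -8) - 103) = (-⅒*(-9))*((17 - 6*(-8)) - 103) = 9*((17 + 48) - 103)/10 = 9*(65 - 103)/10 = (9/10)*(-38) = -171/5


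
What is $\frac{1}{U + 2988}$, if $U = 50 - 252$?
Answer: $\frac{1}{2786} \approx 0.00035894$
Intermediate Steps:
$U = -202$ ($U = 50 - 252 = -202$)
$\frac{1}{U + 2988} = \frac{1}{-202 + 2988} = \frac{1}{2786}$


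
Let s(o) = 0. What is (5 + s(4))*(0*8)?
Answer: 0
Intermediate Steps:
(5 + s(4))*(0*8) = (5 + 0)*(0*8) = 5*0 = 0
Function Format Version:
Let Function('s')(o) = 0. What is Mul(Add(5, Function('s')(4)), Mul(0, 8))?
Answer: 0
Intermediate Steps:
Mul(Add(5, Function('s')(4)), Mul(0, 8)) = Mul(Add(5, 0), Mul(0, 8)) = Mul(5, 0) = 0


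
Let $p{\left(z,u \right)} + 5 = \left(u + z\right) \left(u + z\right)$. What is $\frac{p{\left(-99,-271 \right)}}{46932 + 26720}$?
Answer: $\frac{136895}{73652} \approx 1.8587$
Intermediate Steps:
$p{\left(z,u \right)} = -5 + \left(u + z\right)^{2}$ ($p{\left(z,u \right)} = -5 + \left(u + z\right) \left(u + z\right) = -5 + \left(u + z\right)^{2}$)
$\frac{p{\left(-99,-271 \right)}}{46932 + 26720} = \frac{-5 + \left(-271 - 99\right)^{2}}{46932 + 26720} = \frac{-5 + \left(-370\right)^{2}}{73652} = \left(-5 + 136900\right) \frac{1}{73652} = 136895 \cdot \frac{1}{73652} = \frac{136895}{73652}$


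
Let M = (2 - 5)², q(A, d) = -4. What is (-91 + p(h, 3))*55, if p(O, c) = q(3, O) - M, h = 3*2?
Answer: -5720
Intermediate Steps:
h = 6
M = 9 (M = (-3)² = 9)
p(O, c) = -13 (p(O, c) = -4 - 1*9 = -4 - 9 = -13)
(-91 + p(h, 3))*55 = (-91 - 13)*55 = -104*55 = -5720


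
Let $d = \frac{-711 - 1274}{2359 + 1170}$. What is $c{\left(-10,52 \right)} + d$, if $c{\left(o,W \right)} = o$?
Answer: $- \frac{37275}{3529} \approx -10.562$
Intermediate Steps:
$d = - \frac{1985}{3529} \approx -0.56248$
$c{\left(-10,52 \right)} + d = -10 - \frac{1985}{3529} = - \frac{37275}{3529}$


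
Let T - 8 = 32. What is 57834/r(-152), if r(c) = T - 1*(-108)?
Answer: 28917/74 ≈ 390.77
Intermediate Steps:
T = 40 (T = 8 + 32 = 40)
r(c) = 148 (r(c) = 40 - 1*(-108) = 40 + 108 = 148)
57834/r(-152) = 57834/148 = 57834*(1/148) = 28917/74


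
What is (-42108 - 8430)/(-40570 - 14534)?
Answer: 8423/9184 ≈ 0.91714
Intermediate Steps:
(-42108 - 8430)/(-40570 - 14534) = -50538/(-55104) = -50538*(-1/55104) = 8423/9184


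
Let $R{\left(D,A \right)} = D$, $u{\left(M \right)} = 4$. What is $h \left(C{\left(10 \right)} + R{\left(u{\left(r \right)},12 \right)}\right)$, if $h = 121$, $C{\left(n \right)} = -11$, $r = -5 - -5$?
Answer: $-847$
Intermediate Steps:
$r = 0$ ($r = -5 + 5 = 0$)
$h \left(C{\left(10 \right)} + R{\left(u{\left(r \right)},12 \right)}\right) = 121 \left(-11 + 4\right) = 121 \left(-7\right) = -847$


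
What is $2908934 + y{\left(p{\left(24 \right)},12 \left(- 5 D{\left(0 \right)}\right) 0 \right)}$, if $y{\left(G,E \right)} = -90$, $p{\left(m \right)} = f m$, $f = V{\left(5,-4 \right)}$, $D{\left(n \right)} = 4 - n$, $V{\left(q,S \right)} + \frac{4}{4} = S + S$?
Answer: $2908844$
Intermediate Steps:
$V{\left(q,S \right)} = -1 + 2 S$ ($V{\left(q,S \right)} = -1 + \left(S + S\right) = -1 + 2 S$)
$f = -9$ ($f = -1 + 2 \left(-4\right) = -1 - 8 = -9$)
$p{\left(m \right)} = - 9 m$
$2908934 + y{\left(p{\left(24 \right)},12 \left(- 5 D{\left(0 \right)}\right) 0 \right)} = 2908934 - 90 = 2908844$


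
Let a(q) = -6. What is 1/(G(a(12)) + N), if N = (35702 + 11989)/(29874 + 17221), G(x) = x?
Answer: -47095/234879 ≈ -0.20051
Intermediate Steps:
N = 47691/47095 ≈ 1.0127
1/(G(a(12)) + N) = 1/(-6 + 47691/47095) = 1/(-234879/47095) = -47095/234879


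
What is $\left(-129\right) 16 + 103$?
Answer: $-1961$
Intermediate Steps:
$\left(-129\right) 16 + 103 = -2064 + 103 = -1961$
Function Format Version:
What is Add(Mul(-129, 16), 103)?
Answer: -1961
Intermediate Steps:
Add(Mul(-129, 16), 103) = Add(-2064, 103) = -1961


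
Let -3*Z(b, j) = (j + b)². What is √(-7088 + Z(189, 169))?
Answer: 2*I*√112071/3 ≈ 223.18*I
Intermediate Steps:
Z(b, j) = -(b + j)²/3 (Z(b, j) = -(j + b)²/3 = -(b + j)²/3)
√(-7088 + Z(189, 169)) = √(-7088 - (189 + 169)²/3) = √(-7088 - ⅓*358²) = √(-7088 - ⅓*128164) = √(-7088 - 128164/3) = √(-149428/3) = 2*I*√112071/3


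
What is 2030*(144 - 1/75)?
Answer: 4384394/15 ≈ 2.9229e+5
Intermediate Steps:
2030*(144 - 1/75) = 2030*(10799/75) = 4384394/15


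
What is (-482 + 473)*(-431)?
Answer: 3879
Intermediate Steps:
(-482 + 473)*(-431) = -9*(-431) = 3879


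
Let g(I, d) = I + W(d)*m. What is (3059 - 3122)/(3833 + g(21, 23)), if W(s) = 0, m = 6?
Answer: -63/3854 ≈ -0.016347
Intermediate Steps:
g(I, d) = I (g(I, d) = I + 0*6 = I + 0 = I)
(3059 - 3122)/(3833 + g(21, 23)) = (3059 - 3122)/(3833 + 21) = -63/3854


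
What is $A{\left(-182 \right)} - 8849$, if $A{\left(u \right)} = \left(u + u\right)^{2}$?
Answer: $123647$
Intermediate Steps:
$A{\left(u \right)} = 4 u^{2}$ ($A{\left(u \right)} = \left(2 u\right)^{2} = 4 u^{2}$)
$A{\left(-182 \right)} - 8849 = 4 \left(-182\right)^{2} - 8849 = 4 \cdot 33124 - 8849 = 132496 - 8849 = 123647$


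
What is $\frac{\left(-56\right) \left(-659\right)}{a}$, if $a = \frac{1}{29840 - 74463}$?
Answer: $-1646767192$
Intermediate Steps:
$a = - \frac{1}{44623}$ ($a = \frac{1}{-44623} = - \frac{1}{44623} \approx -2.241 \cdot 10^{-5}$)
$\frac{\left(-56\right) \left(-659\right)}{a} = \frac{\left(-56\right) \left(-659\right)}{- \frac{1}{44623}} = 36904 \left(-44623\right) = -1646767192$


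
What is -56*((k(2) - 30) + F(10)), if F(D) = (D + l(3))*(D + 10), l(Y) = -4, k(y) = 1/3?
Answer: -15176/3 ≈ -5058.7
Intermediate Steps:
k(y) = ⅓
F(D) = (-4 + D)*(10 + D) (F(D) = (D - 4)*(D + 10) = (-4 + D)*(10 + D))
-56*((k(2) - 30) + F(10)) = -56*((⅓ - 30) + (-40 + 10² + 6*10)) = -56*(-89/3 + (-40 + 100 + 60)) = -56*(-89/3 + 120) = -56*271/3 = -15176/3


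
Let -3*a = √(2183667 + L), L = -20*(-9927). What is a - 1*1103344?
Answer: -1103344 - √2382207/3 ≈ -1.1039e+6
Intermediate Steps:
L = 198540
a = -√2382207/3 (a = -√(2183667 + 198540)/3 = -√2382207/3 ≈ -514.48)
a - 1*1103344 = -√2382207/3 - 1*1103344 = -√2382207/3 - 1103344 = -1103344 - √2382207/3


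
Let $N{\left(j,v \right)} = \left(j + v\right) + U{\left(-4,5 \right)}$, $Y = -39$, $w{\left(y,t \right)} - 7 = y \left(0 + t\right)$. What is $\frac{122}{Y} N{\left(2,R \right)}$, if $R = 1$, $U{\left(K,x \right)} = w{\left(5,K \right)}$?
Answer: $\frac{1220}{39} \approx 31.282$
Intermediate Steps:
$w{\left(y,t \right)} = 7 + t y$ ($w{\left(y,t \right)} = 7 + y \left(0 + t\right) = 7 + y t = 7 + t y$)
$U{\left(K,x \right)} = 7 + 5 K$ ($U{\left(K,x \right)} = 7 + K 5 = 7 + 5 K$)
$N{\left(j,v \right)} = -13 + j + v$ ($N{\left(j,v \right)} = \left(j + v\right) + \left(7 + 5 \left(-4\right)\right) = \left(j + v\right) + \left(7 - 20\right) = \left(j + v\right) - 13 = -13 + j + v$)
$\frac{122}{Y} N{\left(2,R \right)} = \frac{122}{-39} \left(-13 + 2 + 1\right) = 122 \left(- \frac{1}{39}\right) \left(-10\right) = \left(- \frac{122}{39}\right) \left(-10\right) = \frac{1220}{39}$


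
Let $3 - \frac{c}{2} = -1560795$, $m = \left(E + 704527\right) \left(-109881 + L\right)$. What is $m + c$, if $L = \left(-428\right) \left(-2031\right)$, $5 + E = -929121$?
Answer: $-170554439217$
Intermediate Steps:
$E = -929126$ ($E = -5 - 929121 = -929126$)
$L = 869268$
$m = -170557560813$ ($m = \left(-929126 + 704527\right) \left(-109881 + 869268\right) = \left(-224599\right) 759387 = -170557560813$)
$c = 3121596$ ($c = 6 - -3121590 = 6 + 3121590 = 3121596$)
$m + c = -170557560813 + 3121596 = -170554439217$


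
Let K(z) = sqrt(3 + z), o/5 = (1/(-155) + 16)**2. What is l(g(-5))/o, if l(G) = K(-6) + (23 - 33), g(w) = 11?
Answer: -48050/6145441 + 4805*I*sqrt(3)/6145441 ≈ -0.0078188 + 0.0013543*I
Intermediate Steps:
o = 6145441/4805 (o = 5*(1/(-155) + 16)**2 = 5*(-1/155 + 16)**2 = 5*(2479/155)**2 = 5*(6145441/24025) = 6145441/4805 ≈ 1279.0)
l(G) = -10 + I*sqrt(3) (l(G) = sqrt(3 - 6) + (23 - 33) = sqrt(-3) - 10 = I*sqrt(3) - 10 = -10 + I*sqrt(3))
l(g(-5))/o = (-10 + I*sqrt(3))/(6145441/4805) = (-10 + I*sqrt(3))*(4805/6145441) = -48050/6145441 + 4805*I*sqrt(3)/6145441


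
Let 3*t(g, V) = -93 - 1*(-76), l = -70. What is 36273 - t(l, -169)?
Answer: 108836/3 ≈ 36279.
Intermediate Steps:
t(g, V) = -17/3 (t(g, V) = (-93 - 1*(-76))/3 = (-93 + 76)/3 = (1/3)*(-17) = -17/3)
36273 - t(l, -169) = 36273 - 1*(-17/3) = 36273 + 17/3 = 108836/3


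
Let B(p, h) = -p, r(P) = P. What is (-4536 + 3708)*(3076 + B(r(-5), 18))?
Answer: -2551068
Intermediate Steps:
(-4536 + 3708)*(3076 + B(r(-5), 18)) = (-4536 + 3708)*(3076 - 1*(-5)) = -828*(3076 + 5) = -828*3081 = -2551068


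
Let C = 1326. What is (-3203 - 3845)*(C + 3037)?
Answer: -30750424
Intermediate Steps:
(-3203 - 3845)*(C + 3037) = (-3203 - 3845)*(1326 + 3037) = -7048*4363 = -30750424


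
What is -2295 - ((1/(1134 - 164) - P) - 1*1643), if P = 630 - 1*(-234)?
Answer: 205639/970 ≈ 212.00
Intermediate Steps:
P = 864 (P = 630 + 234 = 864)
-2295 - ((1/(1134 - 164) - P) - 1*1643) = -2295 - ((1/(1134 - 164) - 1*864) - 1*1643) = -2295 - ((1/970 - 864) - 1643) = -2295 - (-838079/970 - 1643) = -2295 - 1*(-2431789/970) = -2295 + 2431789/970 = 205639/970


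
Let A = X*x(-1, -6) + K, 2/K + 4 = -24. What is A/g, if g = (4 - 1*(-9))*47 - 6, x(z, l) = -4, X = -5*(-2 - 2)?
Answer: -1121/8470 ≈ -0.13235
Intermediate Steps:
K = -1/14 (K = 2/(-4 - 24) = 2/(-28) = 2*(-1/28) = -1/14 ≈ -0.071429)
X = 20 (X = -5*(-4) = 20)
A = -1121/14 (A = 20*(-4) - 1/14 = -80 - 1/14 = -1121/14 ≈ -80.071)
g = 605 (g = (4 + 9)*47 - 6 = 13*47 - 6 = 611 - 6 = 605)
A/g = -1121/14/605 = -1121/14*1/605 = -1121/8470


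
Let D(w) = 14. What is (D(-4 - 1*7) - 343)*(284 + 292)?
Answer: -189504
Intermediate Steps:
(D(-4 - 1*7) - 343)*(284 + 292) = (14 - 343)*(284 + 292) = -329*576 = -189504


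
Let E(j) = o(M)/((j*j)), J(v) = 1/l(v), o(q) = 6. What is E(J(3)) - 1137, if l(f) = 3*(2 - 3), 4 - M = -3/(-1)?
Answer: -1083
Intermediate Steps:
M = 1 (M = 4 - (-3)/(-1) = 4 - (-3)*(-1) = 4 - 1*3 = 4 - 3 = 1)
l(f) = -3 (l(f) = 3*(-1) = -3)
J(v) = -⅓ (J(v) = 1/(-3) = 1*(-⅓) = -⅓)
E(j) = 6/j² (E(j) = 6/((j*j)) = 6/(j²) = 6/j²)
E(J(3)) - 1137 = 6/(-⅓)² - 1137 = 6*9 - 1137 = 54 - 1137 = -1083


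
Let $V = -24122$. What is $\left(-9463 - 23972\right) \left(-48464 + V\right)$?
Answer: $2426912910$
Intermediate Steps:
$\left(-9463 - 23972\right) \left(-48464 + V\right) = \left(-9463 - 23972\right) \left(-48464 - 24122\right) = \left(-33435\right) \left(-72586\right) = 2426912910$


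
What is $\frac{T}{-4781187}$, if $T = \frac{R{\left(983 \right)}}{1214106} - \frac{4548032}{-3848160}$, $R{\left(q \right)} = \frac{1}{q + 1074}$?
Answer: $- \frac{486896779843}{1969709780488602130} \approx -2.4719 \cdot 10^{-7}$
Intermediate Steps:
$R{\left(q \right)} = \frac{1}{1074 + q}$
$T = \frac{39438639167283}{33369640681190}$ ($T = \frac{1}{\left(1074 + 983\right) 1214106} - \frac{4548032}{-3848160} = \frac{1}{2057} \cdot \frac{1}{1214106} - - \frac{142126}{120255} = \frac{1}{2057} \cdot \frac{1}{1214106} + \frac{142126}{120255} = \frac{1}{2497416042} + \frac{142126}{120255} = \frac{39438639167283}{33369640681190} \approx 1.1819$)
$\frac{T}{-4781187} = \frac{39438639167283}{33369640681190 \left(-4781187\right)} = \frac{39438639167283}{33369640681190} \left(- \frac{1}{4781187}\right) = - \frac{486896779843}{1969709780488602130}$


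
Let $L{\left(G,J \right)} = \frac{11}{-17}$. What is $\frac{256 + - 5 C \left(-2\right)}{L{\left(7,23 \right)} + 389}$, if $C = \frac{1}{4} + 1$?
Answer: $\frac{9129}{13204} \approx 0.69138$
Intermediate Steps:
$L{\left(G,J \right)} = - \frac{11}{17}$ ($L{\left(G,J \right)} = 11 \left(- \frac{1}{17}\right) = - \frac{11}{17}$)
$C = \frac{5}{4}$ ($C = \frac{1}{4} + 1 = \frac{5}{4} \approx 1.25$)
$\frac{256 + - 5 C \left(-2\right)}{L{\left(7,23 \right)} + 389} = \frac{256 + \left(-5\right) \frac{5}{4} \left(-2\right)}{- \frac{11}{17} + 389} = \frac{256 - - \frac{25}{2}}{\frac{6602}{17}} = \left(256 + \frac{25}{2}\right) \frac{17}{6602} = \frac{537}{2} \cdot \frac{17}{6602} = \frac{9129}{13204}$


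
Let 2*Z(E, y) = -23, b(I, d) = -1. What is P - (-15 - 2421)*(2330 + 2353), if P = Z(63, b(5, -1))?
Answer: 22815553/2 ≈ 1.1408e+7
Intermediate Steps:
Z(E, y) = -23/2 (Z(E, y) = (½)*(-23) = -23/2)
P = -23/2 ≈ -11.500
P - (-15 - 2421)*(2330 + 2353) = -23/2 - (-15 - 2421)*(2330 + 2353) = -23/2 - (-2436)*4683 = -23/2 - 1*(-11407788) = -23/2 + 11407788 = 22815553/2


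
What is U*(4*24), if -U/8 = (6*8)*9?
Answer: -331776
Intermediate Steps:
U = -3456 (U = -8*6*8*9 = -384*9 = -8*432 = -3456)
U*(4*24) = -13824*24 = -3456*96 = -331776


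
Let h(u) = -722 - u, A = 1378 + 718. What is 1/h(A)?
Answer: -1/2818 ≈ -0.00035486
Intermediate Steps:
A = 2096
1/h(A) = 1/(-722 - 1*2096) = 1/(-722 - 2096) = 1/(-2818) = -1/2818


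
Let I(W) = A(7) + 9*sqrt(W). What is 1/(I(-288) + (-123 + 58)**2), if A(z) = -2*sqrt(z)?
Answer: 1/(4225 - 2*sqrt(7) + 108*I*sqrt(2)) ≈ 0.00023667 - 8.5665e-6*I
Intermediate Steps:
I(W) = -2*sqrt(7) + 9*sqrt(W)
1/(I(-288) + (-123 + 58)**2) = 1/((-2*sqrt(7) + 9*sqrt(-288)) + (-123 + 58)**2) = 1/((-2*sqrt(7) + 9*(12*I*sqrt(2))) + (-65)**2) = 1/((-2*sqrt(7) + 108*I*sqrt(2)) + 4225) = 1/(4225 - 2*sqrt(7) + 108*I*sqrt(2))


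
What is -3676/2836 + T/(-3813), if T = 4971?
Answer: -2342862/901139 ≈ -2.5999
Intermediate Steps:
-3676/2836 + T/(-3813) = -3676/2836 + 4971/(-3813) = -3676*1/2836 + 4971*(-1/3813) = -919/709 - 1657/1271 = -2342862/901139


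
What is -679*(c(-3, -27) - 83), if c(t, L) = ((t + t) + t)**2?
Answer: 1358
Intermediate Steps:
c(t, L) = 9*t**2 (c(t, L) = (2*t + t)**2 = (3*t)**2 = 9*t**2)
-679*(c(-3, -27) - 83) = -679*(9*(-3)**2 - 83) = -679*(9*9 - 83) = -679*(81 - 83) = -679*(-2) = 1358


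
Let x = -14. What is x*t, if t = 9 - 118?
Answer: 1526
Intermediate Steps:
t = -109
x*t = -14*(-109) = 1526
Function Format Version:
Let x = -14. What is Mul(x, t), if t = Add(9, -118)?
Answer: 1526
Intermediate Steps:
t = -109
Mul(x, t) = Mul(-14, -109) = 1526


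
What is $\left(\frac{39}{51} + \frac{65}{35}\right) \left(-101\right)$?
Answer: $- \frac{31512}{119} \approx -264.81$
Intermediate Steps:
$\left(\frac{39}{51} + \frac{65}{35}\right) \left(-101\right) = \left(39 \cdot \frac{1}{51} + 65 \cdot \frac{1}{35}\right) \left(-101\right) = \left(\frac{13}{17} + \frac{13}{7}\right) \left(-101\right) = \frac{312}{119} \left(-101\right) = - \frac{31512}{119}$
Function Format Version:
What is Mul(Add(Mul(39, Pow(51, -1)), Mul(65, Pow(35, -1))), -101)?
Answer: Rational(-31512, 119) ≈ -264.81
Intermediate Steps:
Mul(Add(Mul(39, Pow(51, -1)), Mul(65, Pow(35, -1))), -101) = Mul(Add(Mul(39, Rational(1, 51)), Mul(65, Rational(1, 35))), -101) = Mul(Add(Rational(13, 17), Rational(13, 7)), -101) = Mul(Rational(312, 119), -101) = Rational(-31512, 119)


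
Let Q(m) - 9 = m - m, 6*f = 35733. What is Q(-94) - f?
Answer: -11893/2 ≈ -5946.5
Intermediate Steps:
f = 11911/2 (f = (⅙)*35733 = 11911/2 ≈ 5955.5)
Q(m) = 9 (Q(m) = 9 + (m - m) = 9 + 0 = 9)
Q(-94) - f = 9 - 1*11911/2 = 9 - 11911/2 = -11893/2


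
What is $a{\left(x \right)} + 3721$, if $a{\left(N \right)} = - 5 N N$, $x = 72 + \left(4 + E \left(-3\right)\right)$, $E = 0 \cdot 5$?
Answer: $-25159$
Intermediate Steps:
$E = 0$
$x = 76$ ($x = 72 + \left(4 + 0 \left(-3\right)\right) = 72 + \left(4 + 0\right) = 72 + 4 = 76$)
$a{\left(N \right)} = - 5 N^{2}$
$a{\left(x \right)} + 3721 = - 5 \cdot 76^{2} + 3721 = \left(-5\right) 5776 + 3721 = -28880 + 3721 = -25159$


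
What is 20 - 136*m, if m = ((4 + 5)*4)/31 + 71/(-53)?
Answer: 72708/1643 ≈ 44.253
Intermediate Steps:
m = -293/1643 (m = (9*4)*(1/31) + 71*(-1/53) = 36*(1/31) - 71/53 = 36/31 - 71/53 = -293/1643 ≈ -0.17833)
20 - 136*m = 20 - 136*(-293/1643) = 20 + 39848/1643 = 72708/1643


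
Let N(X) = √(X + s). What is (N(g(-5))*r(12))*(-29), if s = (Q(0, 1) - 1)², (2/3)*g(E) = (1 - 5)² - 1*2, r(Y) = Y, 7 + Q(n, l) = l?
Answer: -348*√70 ≈ -2911.6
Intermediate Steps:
Q(n, l) = -7 + l
g(E) = 21 (g(E) = 3*((1 - 5)² - 1*2)/2 = 3*((-4)² - 2)/2 = 3*(16 - 2)/2 = (3/2)*14 = 21)
s = 49 (s = ((-7 + 1) - 1)² = (-6 - 1)² = (-7)² = 49)
N(X) = √(49 + X) (N(X) = √(X + 49) = √(49 + X))
(N(g(-5))*r(12))*(-29) = (√(49 + 21)*12)*(-29) = (√70*12)*(-29) = (12*√70)*(-29) = -348*√70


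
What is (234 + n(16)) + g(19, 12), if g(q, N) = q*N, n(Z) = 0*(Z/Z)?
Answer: 462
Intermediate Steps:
n(Z) = 0 (n(Z) = 0*1 = 0)
g(q, N) = N*q
(234 + n(16)) + g(19, 12) = (234 + 0) + 12*19 = 234 + 228 = 462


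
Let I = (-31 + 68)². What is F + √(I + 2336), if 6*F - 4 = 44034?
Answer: 22019/3 + √3705 ≈ 7400.5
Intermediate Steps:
I = 1369 (I = 37² = 1369)
F = 22019/3 (F = ⅔ + (⅙)*44034 = ⅔ + 7339 = 22019/3 ≈ 7339.7)
F + √(I + 2336) = 22019/3 + √(1369 + 2336) = 22019/3 + √3705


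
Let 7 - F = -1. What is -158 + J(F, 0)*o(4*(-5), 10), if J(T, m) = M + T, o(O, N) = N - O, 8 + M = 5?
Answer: -8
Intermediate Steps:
F = 8 (F = 7 - 1*(-1) = 7 + 1 = 8)
M = -3 (M = -8 + 5 = -3)
J(T, m) = -3 + T
-158 + J(F, 0)*o(4*(-5), 10) = -158 + (-3 + 8)*(10 - 4*(-5)) = -158 + 5*(10 - 1*(-20)) = -158 + 5*(10 + 20) = -158 + 5*30 = -158 + 150 = -8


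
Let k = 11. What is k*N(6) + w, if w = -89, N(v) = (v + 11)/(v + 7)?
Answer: -970/13 ≈ -74.615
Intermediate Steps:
N(v) = (11 + v)/(7 + v)
k*N(6) + w = 11*((11 + 6)/(7 + 6)) - 89 = 11*(17/13) - 89 = 187/13 - 89 = -970/13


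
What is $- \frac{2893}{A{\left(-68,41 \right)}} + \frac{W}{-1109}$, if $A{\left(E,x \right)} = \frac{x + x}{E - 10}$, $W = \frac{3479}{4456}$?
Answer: $\frac{557557494569}{202609864} \approx 2751.9$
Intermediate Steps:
$W = \frac{3479}{4456}$ ($W = 3479 \cdot \frac{1}{4456} = \frac{3479}{4456} \approx 0.78074$)
$A{\left(E,x \right)} = \frac{2 x}{-10 + E}$
$- \frac{2893}{A{\left(-68,41 \right)}} + \frac{W}{-1109} = - \frac{2893}{2 \cdot 41 \frac{1}{-10 - 68}} + \frac{3479}{4456 \left(-1109\right)} = - \frac{2893}{2 \cdot 41 \frac{1}{-78}} + \frac{3479}{4456} \left(- \frac{1}{1109}\right) = - \frac{2893}{2 \cdot 41 \left(- \frac{1}{78}\right)} - \frac{3479}{4941704} = - \frac{2893}{- \frac{41}{39}} - \frac{3479}{4941704} = \left(-2893\right) \left(- \frac{39}{41}\right) - \frac{3479}{4941704} = \frac{112827}{41} - \frac{3479}{4941704} = \frac{557557494569}{202609864}$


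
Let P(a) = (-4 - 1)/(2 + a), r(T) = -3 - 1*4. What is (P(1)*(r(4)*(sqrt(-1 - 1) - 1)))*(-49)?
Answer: 1715/3 - 1715*I*sqrt(2)/3 ≈ 571.67 - 808.46*I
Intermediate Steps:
r(T) = -7 (r(T) = -3 - 4 = -7)
P(a) = -5/(2 + a)
(P(1)*(r(4)*(sqrt(-1 - 1) - 1)))*(-49) = ((-5/(2 + 1))*(-7*(sqrt(-1 - 1) - 1)))*(-49) = ((-5/3)*(-7*(sqrt(-2) - 1)))*(-49) = ((-5*1/3)*(-7*(I*sqrt(2) - 1)))*(-49) = -(-35)*(-1 + I*sqrt(2))/3*(-49) = -5*(7 - 7*I*sqrt(2))/3*(-49) = (-35/3 + 35*I*sqrt(2)/3)*(-49) = 1715/3 - 1715*I*sqrt(2)/3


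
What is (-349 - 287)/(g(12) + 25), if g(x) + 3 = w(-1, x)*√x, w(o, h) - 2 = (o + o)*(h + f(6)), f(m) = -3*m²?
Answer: 3498/112787 - 61692*√3/112787 ≈ -0.91638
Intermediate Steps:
w(o, h) = 2 + 2*o*(-108 + h) (w(o, h) = 2 + (o + o)*(h - 3*6²) = 2 + (2*o)*(h - 3*36) = 2 + (2*o)*(h - 108) = 2 + (2*o)*(-108 + h) = 2 + 2*o*(-108 + h))
g(x) = -3 + √x*(218 - 2*x) (g(x) = -3 + (2 - 216*(-1) + 2*x*(-1))*√x = -3 + (2 + 216 - 2*x)*√x = -3 + (218 - 2*x)*√x = -3 + √x*(218 - 2*x))
(-349 - 287)/(g(12) + 25) = (-349 - 287)/((-3 + 2*√12*(109 - 1*12)) + 25) = -636/((-3 + 2*(2*√3)*(109 - 12)) + 25) = -636/((-3 + 2*(2*√3)*97) + 25) = -636/((-3 + 388*√3) + 25) = -636/(22 + 388*√3)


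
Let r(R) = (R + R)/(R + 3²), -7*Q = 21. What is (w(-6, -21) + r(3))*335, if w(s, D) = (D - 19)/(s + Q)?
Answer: 29815/18 ≈ 1656.4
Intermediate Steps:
Q = -3 (Q = -⅐*21 = -3)
w(s, D) = (-19 + D)/(-3 + s) (w(s, D) = (D - 19)/(s - 3) = (-19 + D)/(-3 + s))
r(R) = 2*R/(9 + R) (r(R) = (2*R)/(R + 9) = (2*R)/(9 + R) = 2*R/(9 + R))
(w(-6, -21) + r(3))*335 = ((-19 - 21)/(-3 - 6) + 2*3/(9 + 3))*335 = (-40/(-9) + 2*3/12)*335 = (-⅑*(-40) + 2*3*(1/12))*335 = (40/9 + ½)*335 = (89/18)*335 = 29815/18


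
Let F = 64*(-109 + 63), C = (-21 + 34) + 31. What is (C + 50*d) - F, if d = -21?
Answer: 1938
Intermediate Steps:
C = 44 (C = 13 + 31 = 44)
F = -2944 (F = 64*(-46) = -2944)
(C + 50*d) - F = (44 + 50*(-21)) - 1*(-2944) = (44 - 1050) + 2944 = -1006 + 2944 = 1938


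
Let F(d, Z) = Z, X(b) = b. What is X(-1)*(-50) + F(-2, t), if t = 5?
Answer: 55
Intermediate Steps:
X(-1)*(-50) + F(-2, t) = -1*(-50) + 5 = 50 + 5 = 55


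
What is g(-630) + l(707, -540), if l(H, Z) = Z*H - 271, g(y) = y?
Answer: -382681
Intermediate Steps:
l(H, Z) = -271 + H*Z (l(H, Z) = H*Z - 271 = -271 + H*Z)
g(-630) + l(707, -540) = -630 + (-271 + 707*(-540)) = -630 + (-271 - 381780) = -630 - 382051 = -382681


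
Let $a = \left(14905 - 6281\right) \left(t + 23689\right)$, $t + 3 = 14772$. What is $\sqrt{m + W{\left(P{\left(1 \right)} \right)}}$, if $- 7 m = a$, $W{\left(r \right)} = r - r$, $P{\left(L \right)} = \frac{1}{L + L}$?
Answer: $28 i \sqrt{60434} \approx 6883.3 i$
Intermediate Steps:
$P{\left(L \right)} = \frac{1}{2 L}$
$t = 14769$ ($t = -3 + 14772 = 14769$)
$W{\left(r \right)} = 0$
$a = 331661792$ ($a = \left(14905 - 6281\right) \left(14769 + 23689\right) = 8624 \cdot 38458 = 331661792$)
$m = -47380256$ ($m = \left(- \frac{1}{7}\right) 331661792 = -47380256$)
$\sqrt{m + W{\left(P{\left(1 \right)} \right)}} = \sqrt{-47380256 + 0} = \sqrt{-47380256} = 28 i \sqrt{60434}$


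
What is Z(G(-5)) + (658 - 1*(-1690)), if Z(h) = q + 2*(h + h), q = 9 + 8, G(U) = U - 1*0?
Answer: 2345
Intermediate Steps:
G(U) = U (G(U) = U + 0 = U)
q = 17
Z(h) = 17 + 4*h (Z(h) = 17 + 2*(h + h) = 17 + 2*(2*h) = 17 + 4*h)
Z(G(-5)) + (658 - 1*(-1690)) = (17 + 4*(-5)) + (658 - 1*(-1690)) = (17 - 20) + (658 + 1690) = -3 + 2348 = 2345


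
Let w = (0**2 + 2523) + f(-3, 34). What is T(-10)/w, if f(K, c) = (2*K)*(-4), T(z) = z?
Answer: -10/2547 ≈ -0.0039262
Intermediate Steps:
f(K, c) = -8*K
w = 2547 (w = (0**2 + 2523) - 8*(-3) = (0 + 2523) + 24 = 2523 + 24 = 2547)
T(-10)/w = -10/2547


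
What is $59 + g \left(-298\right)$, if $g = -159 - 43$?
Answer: $60255$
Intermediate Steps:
$g = -202$
$59 + g \left(-298\right) = 59 - -60196 = 59 + 60196 = 60255$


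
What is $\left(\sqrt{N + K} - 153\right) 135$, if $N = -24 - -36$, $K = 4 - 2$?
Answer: $-20655 + 135 \sqrt{14} \approx -20150.0$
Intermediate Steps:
$K = 2$
$N = 12$ ($N = -24 + 36 = 12$)
$\left(\sqrt{N + K} - 153\right) 135 = \left(\sqrt{12 + 2} - 153\right) 135 = \left(\sqrt{14} - 153\right) 135 = \left(-153 + \sqrt{14}\right) 135 = -20655 + 135 \sqrt{14}$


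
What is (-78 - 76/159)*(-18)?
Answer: 74868/53 ≈ 1412.6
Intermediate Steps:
(-78 - 76/159)*(-18) = -12478/159*(-18) = 74868/53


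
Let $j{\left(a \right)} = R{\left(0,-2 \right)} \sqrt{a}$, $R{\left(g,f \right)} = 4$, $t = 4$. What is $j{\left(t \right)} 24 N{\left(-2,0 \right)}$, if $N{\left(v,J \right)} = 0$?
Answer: $0$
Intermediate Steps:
$j{\left(a \right)} = 4 \sqrt{a}$
$j{\left(t \right)} 24 N{\left(-2,0 \right)} = 4 \sqrt{4} \cdot 24 \cdot 0 = 4 \cdot 2 \cdot 24 \cdot 0 = 8 \cdot 24 \cdot 0 = 192 \cdot 0 = 0$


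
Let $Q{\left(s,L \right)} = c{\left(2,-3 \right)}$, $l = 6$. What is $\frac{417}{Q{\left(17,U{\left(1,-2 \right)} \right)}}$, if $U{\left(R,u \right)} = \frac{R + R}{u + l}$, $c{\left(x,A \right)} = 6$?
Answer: $\frac{139}{2} \approx 69.5$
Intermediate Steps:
$U{\left(R,u \right)} = \frac{2 R}{6 + u}$ ($U{\left(R,u \right)} = \frac{R + R}{u + 6} = \frac{2 R}{6 + u}$)
$Q{\left(s,L \right)} = 6$
$\frac{417}{Q{\left(17,U{\left(1,-2 \right)} \right)}} = \frac{417}{6} = 417 \cdot \frac{1}{6} = \frac{139}{2}$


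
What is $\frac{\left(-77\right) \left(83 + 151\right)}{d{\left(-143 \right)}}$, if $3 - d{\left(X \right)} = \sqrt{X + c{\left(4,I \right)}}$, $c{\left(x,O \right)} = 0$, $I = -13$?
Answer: $- \frac{27027}{76} - \frac{9009 i \sqrt{143}}{76} \approx -355.62 - 1417.5 i$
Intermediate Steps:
$d{\left(X \right)} = 3 - \sqrt{X}$ ($d{\left(X \right)} = 3 - \sqrt{X + 0} = 3 - \sqrt{X}$)
$\frac{\left(-77\right) \left(83 + 151\right)}{d{\left(-143 \right)}} = \frac{\left(-77\right) \left(83 + 151\right)}{3 - \sqrt{-143}} = \frac{\left(-77\right) 234}{3 - i \sqrt{143}} = - \frac{18018}{3 - i \sqrt{143}}$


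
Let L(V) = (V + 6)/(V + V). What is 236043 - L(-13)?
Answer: 6137111/26 ≈ 2.3604e+5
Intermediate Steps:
L(V) = (6 + V)/(2*V) (L(V) = (6 + V)/((2*V)) = (6 + V)*(1/(2*V)) = (6 + V)/(2*V))
236043 - L(-13) = 236043 - (6 - 13)/(2*(-13)) = 236043 - (-1)*(-7)/(2*13) = 236043 - 1*7/26 = 236043 - 7/26 = 6137111/26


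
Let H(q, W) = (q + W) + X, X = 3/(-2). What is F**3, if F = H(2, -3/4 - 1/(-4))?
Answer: 0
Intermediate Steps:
X = -3/2 (X = 3*(-1/2) = -3/2 ≈ -1.5000)
H(q, W) = -3/2 + W + q (H(q, W) = (q + W) - 3/2 = (W + q) - 3/2 = -3/2 + W + q)
F = 0 (F = -3/2 + (-3/4 - 1/(-4)) + 2 = -3/2 + (-3*1/4 - 1*(-1/4)) + 2 = -3/2 + (-3/4 + 1/4) + 2 = -3/2 - 1/2 + 2 = 0)
F**3 = 0**3 = 0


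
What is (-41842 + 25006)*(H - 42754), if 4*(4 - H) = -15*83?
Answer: 714498795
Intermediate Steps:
H = 1261/4 (H = 4 - (-15)*83/4 = 4 - ¼*(-1245) = 4 + 1245/4 = 1261/4 ≈ 315.25)
(-41842 + 25006)*(H - 42754) = (-41842 + 25006)*(1261/4 - 42754) = -16836*(-169755/4) = 714498795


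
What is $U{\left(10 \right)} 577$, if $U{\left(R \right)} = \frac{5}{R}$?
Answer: $\frac{577}{2} \approx 288.5$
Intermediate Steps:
$U{\left(10 \right)} 577 = \frac{5}{10} \cdot 577 = 5 \cdot \frac{1}{10} \cdot 577 = \frac{1}{2} \cdot 577 = \frac{577}{2}$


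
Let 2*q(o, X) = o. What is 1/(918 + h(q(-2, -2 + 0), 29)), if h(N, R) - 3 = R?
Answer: 1/950 ≈ 0.0010526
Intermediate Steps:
q(o, X) = o/2
h(N, R) = 3 + R
1/(918 + h(q(-2, -2 + 0), 29)) = 1/(918 + (3 + 29)) = 1/(918 + 32) = 1/950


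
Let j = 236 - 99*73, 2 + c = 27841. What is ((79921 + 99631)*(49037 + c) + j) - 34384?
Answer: 13803198177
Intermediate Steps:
c = 27839 (c = -2 + 27841 = 27839)
j = -6991 (j = 236 - 7227 = -6991)
((79921 + 99631)*(49037 + c) + j) - 34384 = ((79921 + 99631)*(49037 + 27839) - 6991) - 34384 = (179552*76876 - 6991) - 34384 = (13803239552 - 6991) - 34384 = 13803232561 - 34384 = 13803198177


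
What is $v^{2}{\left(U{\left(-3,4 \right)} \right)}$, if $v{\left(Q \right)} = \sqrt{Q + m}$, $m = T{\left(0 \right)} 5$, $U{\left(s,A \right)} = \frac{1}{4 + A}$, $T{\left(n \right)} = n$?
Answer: $\frac{1}{8} \approx 0.125$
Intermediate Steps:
$m = 0$ ($m = 0 \cdot 5 = 0$)
$v{\left(Q \right)} = \sqrt{Q}$ ($v{\left(Q \right)} = \sqrt{Q + 0} = \sqrt{Q}$)
$v^{2}{\left(U{\left(-3,4 \right)} \right)} = \left(\sqrt{\frac{1}{4 + 4}}\right)^{2} = \left(\sqrt{\frac{1}{8}}\right)^{2} = \left(\frac{\sqrt{2}}{4}\right)^{2} = \frac{1}{8}$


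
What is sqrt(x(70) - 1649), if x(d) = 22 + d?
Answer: 3*I*sqrt(173) ≈ 39.459*I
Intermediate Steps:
sqrt(x(70) - 1649) = sqrt((22 + 70) - 1649) = sqrt(92 - 1649) = sqrt(-1557) = 3*I*sqrt(173)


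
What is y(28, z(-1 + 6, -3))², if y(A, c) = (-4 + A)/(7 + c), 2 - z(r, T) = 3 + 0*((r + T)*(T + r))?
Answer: 16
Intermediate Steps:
z(r, T) = -1 (z(r, T) = 2 - (3 + 0*((r + T)*(T + r))) = 2 - (3 + 0*((T + r)*(T + r))) = 2 - (3 + 0*(T + r)²) = 2 - (3 + 0) = 2 - 1*3 = 2 - 3 = -1)
y(A, c) = (-4 + A)/(7 + c)
y(28, z(-1 + 6, -3))² = ((-4 + 28)/(7 - 1))² = (24/6)² = ((⅙)*24)² = 4² = 16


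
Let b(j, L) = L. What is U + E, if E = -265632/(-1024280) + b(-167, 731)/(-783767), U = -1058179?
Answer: -106187821749208372/100349607845 ≈ -1.0582e+6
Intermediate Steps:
E = 25930605883/100349607845 (E = -265632/(-1024280) + 731/(-783767) = -265632*(-1/1024280) + 731*(-1/783767) = 33204/128035 - 731/783767 = 25930605883/100349607845 ≈ 0.25840)
U + E = -1058179 + 25930605883/100349607845 = -106187821749208372/100349607845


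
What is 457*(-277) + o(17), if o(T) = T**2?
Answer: -126300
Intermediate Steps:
457*(-277) + o(17) = 457*(-277) + 17**2 = -126589 + 289 = -126300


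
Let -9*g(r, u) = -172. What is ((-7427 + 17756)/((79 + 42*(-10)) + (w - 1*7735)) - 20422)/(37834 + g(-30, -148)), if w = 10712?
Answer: -484398567/898027208 ≈ -0.53940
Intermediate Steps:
g(r, u) = 172/9 (g(r, u) = -⅑*(-172) = 172/9)
((-7427 + 17756)/((79 + 42*(-10)) + (w - 1*7735)) - 20422)/(37834 + g(-30, -148)) = ((-7427 + 17756)/((79 + 42*(-10)) + (10712 - 1*7735)) - 20422)/(37834 + 172/9) = (10329/((79 - 420) + (10712 - 7735)) - 20422)/(340678/9) = (10329/(-341 + 2977) - 20422)*(9/340678) = (10329/2636 - 20422)*(9/340678) = -53822063/2636*9/340678 = -484398567/898027208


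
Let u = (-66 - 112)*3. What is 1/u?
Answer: -1/534 ≈ -0.0018727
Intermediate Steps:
u = -534 (u = -178*3 = -534)
1/u = 1/(-534) = -1/534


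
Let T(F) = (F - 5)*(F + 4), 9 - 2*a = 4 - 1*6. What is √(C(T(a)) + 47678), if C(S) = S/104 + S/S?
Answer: √515696558/104 ≈ 218.36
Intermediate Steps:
a = 11/2 (a = 9/2 - (4 - 1*6)/2 = 9/2 - (4 - 6)/2 = 9/2 - ½*(-2) = 9/2 + 1 = 11/2 ≈ 5.5000)
T(F) = (-5 + F)*(4 + F)
C(S) = 1 + S/104 (C(S) = S*(1/104) + 1 = S/104 + 1 = 1 + S/104)
√(C(T(a)) + 47678) = √((1 + (-20 + (11/2)² - 1*11/2)/104) + 47678) = √((1 + (-20 + 121/4 - 11/2)/104) + 47678) = √((1 + (1/104)*(19/4)) + 47678) = √((1 + 19/416) + 47678) = √(435/416 + 47678) = √(19834483/416) = √515696558/104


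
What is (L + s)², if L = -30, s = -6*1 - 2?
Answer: 1444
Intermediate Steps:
s = -8 (s = -6 - 2 = -8)
(L + s)² = (-30 - 8)² = (-38)² = 1444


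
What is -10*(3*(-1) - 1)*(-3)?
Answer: -120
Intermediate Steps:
-10*(3*(-1) - 1)*(-3) = -10*(-3 - 1)*(-3) = -10*(-4)*(-3) = 40*(-3) = -120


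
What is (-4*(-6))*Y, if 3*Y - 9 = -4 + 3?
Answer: 64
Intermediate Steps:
Y = 8/3 (Y = 3 + (-4 + 3)/3 = 3 + (1/3)*(-1) = 3 - 1/3 = 8/3 ≈ 2.6667)
(-4*(-6))*Y = -4*(-6)*(8/3) = 24*(8/3) = 64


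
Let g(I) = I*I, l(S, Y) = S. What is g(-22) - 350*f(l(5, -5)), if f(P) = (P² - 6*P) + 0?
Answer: 2234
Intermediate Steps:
f(P) = P² - 6*P
g(I) = I²
g(-22) - 350*f(l(5, -5)) = (-22)² - 1750*(-6 + 5) = 484 - 1750*(-1) = 484 - 350*(-5) = 484 + 1750 = 2234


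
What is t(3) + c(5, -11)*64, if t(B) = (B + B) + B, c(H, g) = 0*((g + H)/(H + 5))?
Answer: 9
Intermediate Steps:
c(H, g) = 0 (c(H, g) = 0*((H + g)/(5 + H)) = 0)
t(B) = 3*B (t(B) = 2*B + B = 3*B)
t(3) + c(5, -11)*64 = 3*3 + 0*64 = 9 + 0 = 9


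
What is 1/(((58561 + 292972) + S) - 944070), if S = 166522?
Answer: -1/426015 ≈ -2.3473e-6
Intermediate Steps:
1/(((58561 + 292972) + S) - 944070) = 1/(((58561 + 292972) + 166522) - 944070) = 1/((351533 + 166522) - 944070) = 1/(518055 - 944070) = 1/(-426015) = -1/426015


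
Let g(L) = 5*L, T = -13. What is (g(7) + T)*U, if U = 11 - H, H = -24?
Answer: 770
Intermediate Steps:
U = 35 (U = 11 - 1*(-24) = 11 + 24 = 35)
(g(7) + T)*U = (5*7 - 13)*35 = (35 - 13)*35 = 22*35 = 770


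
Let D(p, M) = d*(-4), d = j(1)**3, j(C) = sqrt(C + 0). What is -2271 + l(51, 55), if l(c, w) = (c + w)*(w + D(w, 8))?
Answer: 3135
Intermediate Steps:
j(C) = sqrt(C)
d = 1 (d = (sqrt(1))**3 = 1**3 = 1)
D(p, M) = -4 (D(p, M) = 1*(-4) = -4)
l(c, w) = (-4 + w)*(c + w) (l(c, w) = (c + w)*(w - 4) = (c + w)*(-4 + w) = (-4 + w)*(c + w))
-2271 + l(51, 55) = -2271 + (55**2 - 4*51 - 4*55 + 51*55) = -2271 + (3025 - 204 - 220 + 2805) = -2271 + 5406 = 3135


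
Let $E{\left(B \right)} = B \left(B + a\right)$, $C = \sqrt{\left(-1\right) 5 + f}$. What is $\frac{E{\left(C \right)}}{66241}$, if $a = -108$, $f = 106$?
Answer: $\frac{101}{66241} - \frac{108 \sqrt{101}}{66241} \approx -0.014861$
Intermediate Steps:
$C = \sqrt{101}$ ($C = \sqrt{\left(-1\right) 5 + 106} = \sqrt{-5 + 106} = \sqrt{101} \approx 10.05$)
$E{\left(B \right)} = B \left(-108 + B\right)$ ($E{\left(B \right)} = B \left(B - 108\right) = B \left(-108 + B\right)$)
$\frac{E{\left(C \right)}}{66241} = \frac{\sqrt{101} \left(-108 + \sqrt{101}\right)}{66241}$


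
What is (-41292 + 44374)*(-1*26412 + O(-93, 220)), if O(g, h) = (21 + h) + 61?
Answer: -80471020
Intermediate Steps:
O(g, h) = 82 + h
(-41292 + 44374)*(-1*26412 + O(-93, 220)) = (-41292 + 44374)*(-1*26412 + (82 + 220)) = 3082*(-26412 + 302) = 3082*(-26110) = -80471020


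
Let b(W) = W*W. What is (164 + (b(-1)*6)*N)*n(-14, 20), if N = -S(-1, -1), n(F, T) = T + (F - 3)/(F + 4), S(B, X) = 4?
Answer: 3038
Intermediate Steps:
n(F, T) = T + (-3 + F)/(4 + F)
N = -4 (N = -1*4 = -4)
b(W) = W²
(164 + (b(-1)*6)*N)*n(-14, 20) = (164 + ((-1)²*6)*(-4))*((-3 - 14 + 4*20 - 14*20)/(4 - 14)) = (164 + (1*6)*(-4))*((-3 - 14 + 80 - 280)/(-10)) = (164 + 6*(-4))*(-⅒*(-217)) = (164 - 24)*(217/10) = 140*(217/10) = 3038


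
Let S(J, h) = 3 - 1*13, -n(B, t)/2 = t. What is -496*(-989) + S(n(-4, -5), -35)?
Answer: 490534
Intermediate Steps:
n(B, t) = -2*t
S(J, h) = -10 (S(J, h) = 3 - 13 = -10)
-496*(-989) + S(n(-4, -5), -35) = -496*(-989) - 10 = 490544 - 10 = 490534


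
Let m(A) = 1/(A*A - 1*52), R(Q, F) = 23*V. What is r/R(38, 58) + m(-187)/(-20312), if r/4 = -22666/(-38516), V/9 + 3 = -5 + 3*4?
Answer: 1339624352371/471215847931704 ≈ 0.0028429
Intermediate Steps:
V = 36 (V = -27 + 9*(-5 + 3*4) = -27 + 9*(-5 + 12) = -27 + 9*7 = -27 + 63 = 36)
R(Q, F) = 828 (R(Q, F) = 23*36 = 828)
r = 22666/9629 (r = 4*(-22666/(-38516)) = 4*(-22666*(-1/38516)) = 4*(11333/19258) = 22666/9629 ≈ 2.3539)
m(A) = 1/(-52 + A²) (m(A) = 1/(A² - 52) = 1/(-52 + A²))
r/R(38, 58) + m(-187)/(-20312) = (22666/9629)/828 + 1/(-52 + (-187)²*(-20312)) = (22666/9629)*(1/828) - 1/20312/(-52 + 34969) = 11333/3986406 - 1/20312/34917 = 11333/3986406 + (1/34917)*(-1/20312) = 11333/3986406 - 1/709234104 = 1339624352371/471215847931704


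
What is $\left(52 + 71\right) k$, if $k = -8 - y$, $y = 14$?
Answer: $-2706$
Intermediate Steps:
$k = -22$ ($k = -8 - 14 = -22$)
$\left(52 + 71\right) k = \left(52 + 71\right) \left(-22\right) = 123 \left(-22\right) = -2706$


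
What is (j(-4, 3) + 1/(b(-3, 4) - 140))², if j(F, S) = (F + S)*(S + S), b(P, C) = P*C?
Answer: 833569/23104 ≈ 36.079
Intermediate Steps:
b(P, C) = C*P
j(F, S) = 2*S*(F + S) (j(F, S) = (F + S)*(2*S) = 2*S*(F + S))
(j(-4, 3) + 1/(b(-3, 4) - 140))² = (2*3*(-4 + 3) + 1/(4*(-3) - 140))² = (2*3*(-1) + 1/(-12 - 140))² = (-6 + 1/(-152))² = (-6 - 1/152)² = (-913/152)² = 833569/23104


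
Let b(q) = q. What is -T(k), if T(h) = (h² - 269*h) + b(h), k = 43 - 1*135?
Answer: -33120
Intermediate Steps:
k = -92 (k = 43 - 135 = -92)
T(h) = h² - 268*h (T(h) = (h² - 269*h) + h = h² - 268*h)
-T(k) = -(-92)*(-268 - 92) = -(-92)*(-360) = -1*33120 = -33120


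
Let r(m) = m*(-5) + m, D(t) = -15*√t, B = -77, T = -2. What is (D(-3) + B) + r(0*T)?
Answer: -77 - 15*I*√3 ≈ -77.0 - 25.981*I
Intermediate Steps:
r(m) = -4*m (r(m) = -5*m + m = -4*m)
(D(-3) + B) + r(0*T) = (-15*I*√3 - 77) - 0*(-2) = (-15*I*√3 - 77) - 4*0 = (-15*I*√3 - 77) + 0 = (-77 - 15*I*√3) + 0 = -77 - 15*I*√3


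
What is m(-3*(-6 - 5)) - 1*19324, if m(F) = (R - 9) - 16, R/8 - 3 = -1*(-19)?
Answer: -19173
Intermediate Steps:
R = 176 (R = 24 + 8*(-1*(-19)) = 24 + 8*19 = 24 + 152 = 176)
m(F) = 151 (m(F) = (176 - 9) - 16 = 167 - 16 = 151)
m(-3*(-6 - 5)) - 1*19324 = 151 - 1*19324 = 151 - 19324 = -19173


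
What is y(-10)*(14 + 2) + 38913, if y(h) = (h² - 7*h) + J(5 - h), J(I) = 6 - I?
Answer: 41489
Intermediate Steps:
y(h) = 1 + h² - 6*h (y(h) = (h² - 7*h) + (6 - (5 - h)) = (h² - 7*h) + (6 + (-5 + h)) = (h² - 7*h) + (1 + h) = 1 + h² - 6*h)
y(-10)*(14 + 2) + 38913 = (1 + (-10)² - 6*(-10))*(14 + 2) + 38913 = (1 + 100 + 60)*16 + 38913 = 161*16 + 38913 = 2576 + 38913 = 41489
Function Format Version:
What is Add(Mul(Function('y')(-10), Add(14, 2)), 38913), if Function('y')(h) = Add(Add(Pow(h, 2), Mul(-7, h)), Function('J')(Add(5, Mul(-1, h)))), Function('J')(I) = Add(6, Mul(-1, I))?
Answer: 41489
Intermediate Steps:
Function('y')(h) = Add(1, Pow(h, 2), Mul(-6, h)) (Function('y')(h) = Add(Add(Pow(h, 2), Mul(-7, h)), Add(6, Mul(-1, Add(5, Mul(-1, h))))) = Add(Add(Pow(h, 2), Mul(-7, h)), Add(6, Add(-5, h))) = Add(Add(Pow(h, 2), Mul(-7, h)), Add(1, h)) = Add(1, Pow(h, 2), Mul(-6, h)))
Add(Mul(Function('y')(-10), Add(14, 2)), 38913) = Add(Mul(Add(1, Pow(-10, 2), Mul(-6, -10)), Add(14, 2)), 38913) = Add(Mul(Add(1, 100, 60), 16), 38913) = Add(Mul(161, 16), 38913) = Add(2576, 38913) = 41489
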